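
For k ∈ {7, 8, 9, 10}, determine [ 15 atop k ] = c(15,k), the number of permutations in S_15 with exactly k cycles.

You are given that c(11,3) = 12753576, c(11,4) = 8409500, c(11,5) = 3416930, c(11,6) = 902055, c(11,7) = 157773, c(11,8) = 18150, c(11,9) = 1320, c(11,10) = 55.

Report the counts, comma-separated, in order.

[12] T[12,4]:11*8409500+12753576=105258076 · T[12,5]:11*3416930+8409500=45995730 · T[12,6]:11*902055+3416930=13339535 · T[12,7]:11*157773+902055=2637558 · T[12,8]:11*18150+157773=357423 · T[12,9]:11*1320+18150=32670 · T[12,10]:11*55+1320=1925
[13] T[13,5]:12*45995730+105258076=657206836 · T[13,6]:12*13339535+45995730=206070150 · T[13,7]:12*2637558+13339535=44990231 · T[13,8]:12*357423+2637558=6926634 · T[13,9]:12*32670+357423=749463 · T[13,10]:12*1925+32670=55770
[14] T[14,6]:13*206070150+657206836=3336118786 · T[14,7]:13*44990231+206070150=790943153 · T[14,8]:13*6926634+44990231=135036473 · T[14,9]:13*749463+6926634=16669653 · T[14,10]:13*55770+749463=1474473
[15] T[15,7]:14*790943153+3336118786=14409322928 · T[15,8]:14*135036473+790943153=2681453775 · T[15,9]:14*16669653+135036473=368411615 · T[15,10]:14*1474473+16669653=37312275
Read c(15,7) = 14409322928, c(15,8) = 2681453775, c(15,9) = 368411615, c(15,10) = 37312275.

14409322928, 2681453775, 368411615, 37312275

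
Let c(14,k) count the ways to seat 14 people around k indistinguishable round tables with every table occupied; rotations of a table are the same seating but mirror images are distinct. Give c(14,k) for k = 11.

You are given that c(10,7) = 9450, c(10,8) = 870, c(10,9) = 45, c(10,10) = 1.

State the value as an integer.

@11  (11,8):870·10+9450→18150, (11,9):45·10+870→1320, (11,10):1·10+45→55, (11,11):0·10+1→1
@12  (12,9):1320·11+18150→32670, (12,10):55·11+1320→1925, (12,11):1·11+55→66
@13  (13,10):1925·12+32670→55770, (13,11):66·12+1925→2717
@14  (14,11):2717·13+55770→91091
Read c(14,11) = 91091.

91091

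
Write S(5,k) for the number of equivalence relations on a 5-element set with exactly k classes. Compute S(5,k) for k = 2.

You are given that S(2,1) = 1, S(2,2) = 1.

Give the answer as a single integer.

r3: T_3,1=1×1+0=1; T_3,2=2×1+1=3
r4: T_4,1=1×1+0=1; T_4,2=2×3+1=7
r5: T_5,2=2×7+1=15
Read S(5,2) = 15.

15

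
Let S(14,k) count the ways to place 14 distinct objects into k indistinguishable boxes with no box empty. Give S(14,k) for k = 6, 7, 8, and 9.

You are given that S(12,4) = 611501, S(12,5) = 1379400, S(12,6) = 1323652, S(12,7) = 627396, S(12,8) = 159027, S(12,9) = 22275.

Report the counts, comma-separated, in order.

63436373, 49329280, 20912320, 5135130

@13  (13,5):1379400·5+611501→7508501, (13,6):1323652·6+1379400→9321312, (13,7):627396·7+1323652→5715424, (13,8):159027·8+627396→1899612, (13,9):22275·9+159027→359502
@14  (14,6):9321312·6+7508501→63436373, (14,7):5715424·7+9321312→49329280, (14,8):1899612·8+5715424→20912320, (14,9):359502·9+1899612→5135130
Read S(14,6) = 63436373, S(14,7) = 49329280, S(14,8) = 20912320, S(14,9) = 5135130.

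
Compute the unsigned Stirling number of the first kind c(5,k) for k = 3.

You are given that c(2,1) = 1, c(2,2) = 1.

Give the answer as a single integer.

@3  (3,1):1·2+0→2, (3,2):1·2+1→3, (3,3):0·2+1→1
@4  (4,2):3·3+2→11, (4,3):1·3+3→6
@5  (5,3):6·4+11→35
Read c(5,3) = 35.

35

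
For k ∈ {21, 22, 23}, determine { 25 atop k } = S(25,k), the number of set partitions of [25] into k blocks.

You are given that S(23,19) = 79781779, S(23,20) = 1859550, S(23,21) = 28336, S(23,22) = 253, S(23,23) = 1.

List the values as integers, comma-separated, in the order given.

@24  (24,20):1859550·20+79781779→116972779, (24,21):28336·21+1859550→2454606, (24,22):253·22+28336→33902, (24,23):1·23+253→276
@25  (25,21):2454606·21+116972779→168519505, (25,22):33902·22+2454606→3200450, (25,23):276·23+33902→40250
Read S(25,21) = 168519505, S(25,22) = 3200450, S(25,23) = 40250.

168519505, 3200450, 40250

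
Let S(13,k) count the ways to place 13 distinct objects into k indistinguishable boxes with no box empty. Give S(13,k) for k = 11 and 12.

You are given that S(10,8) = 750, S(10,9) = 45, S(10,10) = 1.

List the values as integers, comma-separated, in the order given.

r11: T_11,9=9×45+750=1155; T_11,10=10×1+45=55; T_11,11=11×0+1=1
r12: T_12,10=10×55+1155=1705; T_12,11=11×1+55=66; T_12,12=12×0+1=1
r13: T_13,11=11×66+1705=2431; T_13,12=12×1+66=78
Read S(13,11) = 2431, S(13,12) = 78.

2431, 78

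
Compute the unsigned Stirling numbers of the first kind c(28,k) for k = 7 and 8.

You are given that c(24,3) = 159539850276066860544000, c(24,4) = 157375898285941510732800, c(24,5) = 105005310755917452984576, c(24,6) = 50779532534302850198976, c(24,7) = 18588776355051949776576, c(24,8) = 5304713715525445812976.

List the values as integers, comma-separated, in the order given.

11616723683566425573507775872, 3673742549077683082376236224

[25] T[25,4]:24*157375898285941510732800+159539850276066860544000=3936561409138663118131200 · T[25,5]:24*105005310755917452984576+157375898285941510732800=2677503356427960382362624 · T[25,6]:24*50779532534302850198976+105005310755917452984576=1323714091579185857760000 · T[25,7]:24*18588776355051949776576+50779532534302850198976=496910165055549644836800 · T[25,8]:24*5304713715525445812976+18588776355051949776576=145901905527662649288000
[26] T[26,5]:25*2677503356427960382362624+3936561409138663118131200=70874145319837672677196800 · T[26,6]:25*1323714091579185857760000+2677503356427960382362624=35770355645907606826362624 · T[26,7]:25*496910165055549644836800+1323714091579185857760000=13746468217967926978680000 · T[26,8]:25*145901905527662649288000+496910165055549644836800=4144457803247115877036800
[27] T[27,6]:26*35770355645907606826362624+70874145319837672677196800=1000903392113435450162625024 · T[27,7]:26*13746468217967926978680000+35770355645907606826362624=393178529313073708272042624 · T[27,8]:26*4144457803247115877036800+13746468217967926978680000=121502371102392939781636800
[28] T[28,7]:27*393178529313073708272042624+1000903392113435450162625024=11616723683566425573507775872 · T[28,8]:27*121502371102392939781636800+393178529313073708272042624=3673742549077683082376236224
Read c(28,7) = 11616723683566425573507775872, c(28,8) = 3673742549077683082376236224.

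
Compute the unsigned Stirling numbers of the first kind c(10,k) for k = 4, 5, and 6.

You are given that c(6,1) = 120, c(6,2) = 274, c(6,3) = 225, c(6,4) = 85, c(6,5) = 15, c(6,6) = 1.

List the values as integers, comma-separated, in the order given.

row 7: T[7][1]=6·120+0=720  T[7][2]=6·274+120=1764  T[7][3]=6·225+274=1624  T[7][4]=6·85+225=735  T[7][5]=6·15+85=175  T[7][6]=6·1+15=21
row 8: T[8][2]=7·1764+720=13068  T[8][3]=7·1624+1764=13132  T[8][4]=7·735+1624=6769  T[8][5]=7·175+735=1960  T[8][6]=7·21+175=322
row 9: T[9][3]=8·13132+13068=118124  T[9][4]=8·6769+13132=67284  T[9][5]=8·1960+6769=22449  T[9][6]=8·322+1960=4536
row 10: T[10][4]=9·67284+118124=723680  T[10][5]=9·22449+67284=269325  T[10][6]=9·4536+22449=63273
Read c(10,4) = 723680, c(10,5) = 269325, c(10,6) = 63273.

723680, 269325, 63273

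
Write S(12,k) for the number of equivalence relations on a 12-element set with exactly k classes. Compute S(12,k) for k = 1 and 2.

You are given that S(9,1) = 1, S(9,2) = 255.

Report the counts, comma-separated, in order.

1, 2047

@10  (10,1):1·1+0→1, (10,2):255·2+1→511
@11  (11,1):1·1+0→1, (11,2):511·2+1→1023
@12  (12,1):1·1+0→1, (12,2):1023·2+1→2047
Read S(12,1) = 1, S(12,2) = 2047.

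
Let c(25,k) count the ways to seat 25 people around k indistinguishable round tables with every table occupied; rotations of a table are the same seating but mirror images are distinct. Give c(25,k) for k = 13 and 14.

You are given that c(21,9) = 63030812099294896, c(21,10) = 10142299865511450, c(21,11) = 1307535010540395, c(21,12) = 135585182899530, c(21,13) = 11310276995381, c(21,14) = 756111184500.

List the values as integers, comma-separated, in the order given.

row 22: T[22][10]=21·10142299865511450+63030812099294896=276019109275035346  T[22][11]=21·1307535010540395+10142299865511450=37600535086859745  T[22][12]=21·135585182899530+1307535010540395=4154823851430525  T[22][13]=21·11310276995381+135585182899530=373100999802531  T[22][14]=21·756111184500+11310276995381=27188611869881
row 23: T[23][11]=22·37600535086859745+276019109275035346=1103230881185949736  T[23][12]=22·4154823851430525+37600535086859745=129006659818331295  T[23][13]=22·373100999802531+4154823851430525=12363045847086207  T[23][14]=22·27188611869881+373100999802531=971250460939913
row 24: T[24][12]=23·129006659818331295+1103230881185949736=4070384057007569521  T[24][13]=23·12363045847086207+129006659818331295=413356714301314056  T[24][14]=23·971250460939913+12363045847086207=34701806448704206
row 25: T[25][13]=24·413356714301314056+4070384057007569521=13990945200239106865  T[25][14]=24·34701806448704206+413356714301314056=1246200069070215000
Read c(25,13) = 13990945200239106865, c(25,14) = 1246200069070215000.

13990945200239106865, 1246200069070215000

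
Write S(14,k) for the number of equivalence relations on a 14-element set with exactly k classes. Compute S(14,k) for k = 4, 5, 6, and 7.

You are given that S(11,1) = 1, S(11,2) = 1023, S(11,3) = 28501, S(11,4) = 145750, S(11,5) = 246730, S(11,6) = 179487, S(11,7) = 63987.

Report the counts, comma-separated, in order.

i=12: T(12,2)=1+2·1023=2047 | T(12,3)=1023+3·28501=86526 | T(12,4)=28501+4·145750=611501 | T(12,5)=145750+5·246730=1379400 | T(12,6)=246730+6·179487=1323652 | T(12,7)=179487+7·63987=627396
i=13: T(13,3)=2047+3·86526=261625 | T(13,4)=86526+4·611501=2532530 | T(13,5)=611501+5·1379400=7508501 | T(13,6)=1379400+6·1323652=9321312 | T(13,7)=1323652+7·627396=5715424
i=14: T(14,4)=261625+4·2532530=10391745 | T(14,5)=2532530+5·7508501=40075035 | T(14,6)=7508501+6·9321312=63436373 | T(14,7)=9321312+7·5715424=49329280
Read S(14,4) = 10391745, S(14,5) = 40075035, S(14,6) = 63436373, S(14,7) = 49329280.

10391745, 40075035, 63436373, 49329280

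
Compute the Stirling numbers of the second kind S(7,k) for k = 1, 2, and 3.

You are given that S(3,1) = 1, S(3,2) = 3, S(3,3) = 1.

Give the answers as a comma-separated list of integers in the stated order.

1, 63, 301

r4: T_4,1=1×1+0=1; T_4,2=2×3+1=7; T_4,3=3×1+3=6
r5: T_5,1=1×1+0=1; T_5,2=2×7+1=15; T_5,3=3×6+7=25
r6: T_6,1=1×1+0=1; T_6,2=2×15+1=31; T_6,3=3×25+15=90
r7: T_7,1=1×1+0=1; T_7,2=2×31+1=63; T_7,3=3×90+31=301
Read S(7,1) = 1, S(7,2) = 63, S(7,3) = 301.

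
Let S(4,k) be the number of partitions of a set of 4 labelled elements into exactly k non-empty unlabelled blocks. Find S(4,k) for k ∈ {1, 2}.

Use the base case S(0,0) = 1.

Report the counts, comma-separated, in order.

row 1: T[1][1]=1·0+1=1
row 2: T[2][1]=1·1+0=1  T[2][2]=2·0+1=1
row 3: T[3][1]=1·1+0=1  T[3][2]=2·1+1=3
row 4: T[4][1]=1·1+0=1  T[4][2]=2·3+1=7
Read S(4,1) = 1, S(4,2) = 7.

1, 7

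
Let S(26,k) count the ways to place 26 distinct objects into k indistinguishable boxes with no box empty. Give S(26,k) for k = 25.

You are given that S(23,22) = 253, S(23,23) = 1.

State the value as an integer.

row 24: T[24][23]=23·1+253=276  T[24][24]=24·0+1=1
row 25: T[25][24]=24·1+276=300  T[25][25]=25·0+1=1
row 26: T[26][25]=25·1+300=325
Read S(26,25) = 325.

325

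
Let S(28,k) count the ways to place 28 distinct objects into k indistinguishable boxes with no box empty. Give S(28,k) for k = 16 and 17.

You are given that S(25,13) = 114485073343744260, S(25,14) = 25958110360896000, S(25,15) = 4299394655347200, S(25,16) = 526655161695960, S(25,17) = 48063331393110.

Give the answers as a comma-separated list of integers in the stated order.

6539643128396047620, 898741468057510350

[26] T[26,14]:14*25958110360896000+114485073343744260=477898618396288260 · T[26,15]:15*4299394655347200+25958110360896000=90449030191104000 · T[26,16]:16*526655161695960+4299394655347200=12725877242482560 · T[26,17]:17*48063331393110+526655161695960=1343731795378830
[27] T[27,15]:15*90449030191104000+477898618396288260=1834634071262848260 · T[27,16]:16*12725877242482560+90449030191104000=294063066070824960 · T[27,17]:17*1343731795378830+12725877242482560=35569317763922670
[28] T[28,16]:16*294063066070824960+1834634071262848260=6539643128396047620 · T[28,17]:17*35569317763922670+294063066070824960=898741468057510350
Read S(28,16) = 6539643128396047620, S(28,17) = 898741468057510350.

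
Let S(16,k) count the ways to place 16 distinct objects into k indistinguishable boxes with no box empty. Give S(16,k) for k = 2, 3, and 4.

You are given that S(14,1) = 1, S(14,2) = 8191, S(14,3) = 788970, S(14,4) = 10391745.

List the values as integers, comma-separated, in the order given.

r15: T_15,1=1×1+0=1; T_15,2=2×8191+1=16383; T_15,3=3×788970+8191=2375101; T_15,4=4×10391745+788970=42355950
r16: T_16,2=2×16383+1=32767; T_16,3=3×2375101+16383=7141686; T_16,4=4×42355950+2375101=171798901
Read S(16,2) = 32767, S(16,3) = 7141686, S(16,4) = 171798901.

32767, 7141686, 171798901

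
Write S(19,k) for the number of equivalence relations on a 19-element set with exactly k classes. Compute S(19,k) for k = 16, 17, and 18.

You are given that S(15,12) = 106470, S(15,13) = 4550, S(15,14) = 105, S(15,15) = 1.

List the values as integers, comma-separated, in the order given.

527136, 12597, 171

r16: T_16,13=13×4550+106470=165620; T_16,14=14×105+4550=6020; T_16,15=15×1+105=120; T_16,16=16×0+1=1
r17: T_17,14=14×6020+165620=249900; T_17,15=15×120+6020=7820; T_17,16=16×1+120=136; T_17,17=17×0+1=1
r18: T_18,15=15×7820+249900=367200; T_18,16=16×136+7820=9996; T_18,17=17×1+136=153; T_18,18=18×0+1=1
r19: T_19,16=16×9996+367200=527136; T_19,17=17×153+9996=12597; T_19,18=18×1+153=171
Read S(19,16) = 527136, S(19,17) = 12597, S(19,18) = 171.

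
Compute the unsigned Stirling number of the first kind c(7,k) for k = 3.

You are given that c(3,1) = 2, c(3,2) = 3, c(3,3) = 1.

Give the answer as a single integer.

1624

r4: T_4,1=3×2+0=6; T_4,2=3×3+2=11; T_4,3=3×1+3=6
r5: T_5,1=4×6+0=24; T_5,2=4×11+6=50; T_5,3=4×6+11=35
r6: T_6,2=5×50+24=274; T_6,3=5×35+50=225
r7: T_7,3=6×225+274=1624
Read c(7,3) = 1624.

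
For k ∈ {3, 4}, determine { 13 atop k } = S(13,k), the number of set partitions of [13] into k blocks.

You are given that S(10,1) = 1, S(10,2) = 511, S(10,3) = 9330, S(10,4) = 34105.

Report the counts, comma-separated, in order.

@11  (11,1):1·1+0→1, (11,2):511·2+1→1023, (11,3):9330·3+511→28501, (11,4):34105·4+9330→145750
@12  (12,2):1023·2+1→2047, (12,3):28501·3+1023→86526, (12,4):145750·4+28501→611501
@13  (13,3):86526·3+2047→261625, (13,4):611501·4+86526→2532530
Read S(13,3) = 261625, S(13,4) = 2532530.

261625, 2532530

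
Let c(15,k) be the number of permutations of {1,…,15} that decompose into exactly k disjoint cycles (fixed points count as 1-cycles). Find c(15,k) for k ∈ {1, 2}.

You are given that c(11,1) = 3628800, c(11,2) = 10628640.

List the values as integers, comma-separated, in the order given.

r12: T_12,1=11×3628800+0=39916800; T_12,2=11×10628640+3628800=120543840
r13: T_13,1=12×39916800+0=479001600; T_13,2=12×120543840+39916800=1486442880
r14: T_14,1=13×479001600+0=6227020800; T_14,2=13×1486442880+479001600=19802759040
r15: T_15,1=14×6227020800+0=87178291200; T_15,2=14×19802759040+6227020800=283465647360
Read c(15,1) = 87178291200, c(15,2) = 283465647360.

87178291200, 283465647360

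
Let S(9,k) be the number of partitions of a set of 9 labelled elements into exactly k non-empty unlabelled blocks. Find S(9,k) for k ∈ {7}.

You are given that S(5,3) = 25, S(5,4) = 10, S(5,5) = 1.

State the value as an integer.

462

@6  (6,4):10·4+25→65, (6,5):1·5+10→15, (6,6):0·6+1→1
@7  (7,5):15·5+65→140, (7,6):1·6+15→21, (7,7):0·7+1→1
@8  (8,6):21·6+140→266, (8,7):1·7+21→28
@9  (9,7):28·7+266→462
Read S(9,7) = 462.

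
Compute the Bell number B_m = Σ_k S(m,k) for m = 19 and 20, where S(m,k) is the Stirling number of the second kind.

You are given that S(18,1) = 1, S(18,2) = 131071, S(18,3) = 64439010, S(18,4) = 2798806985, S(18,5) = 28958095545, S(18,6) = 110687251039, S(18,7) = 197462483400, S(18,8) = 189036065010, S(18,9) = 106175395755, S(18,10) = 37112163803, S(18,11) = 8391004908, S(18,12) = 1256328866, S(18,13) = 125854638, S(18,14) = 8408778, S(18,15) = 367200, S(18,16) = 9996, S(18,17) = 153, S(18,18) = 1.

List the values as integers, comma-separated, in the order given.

i=19: T(19,1)=0+1·1=1 | T(19,2)=1+2·131071=262143 | T(19,3)=131071+3·64439010=193448101 | T(19,4)=64439010+4·2798806985=11259666950 | T(19,5)=2798806985+5·28958095545=147589284710 | T(19,6)=28958095545+6·110687251039=693081601779 | T(19,7)=110687251039+7·197462483400=1492924634839 | T(19,8)=197462483400+8·189036065010=1709751003480 | T(19,9)=189036065010+9·106175395755=1144614626805 | T(19,10)=106175395755+10·37112163803=477297033785 | T(19,11)=37112163803+11·8391004908=129413217791 | T(19,12)=8391004908+12·1256328866=23466951300 | T(19,13)=1256328866+13·125854638=2892439160 | T(19,14)=125854638+14·8408778=243577530 | T(19,15)=8408778+15·367200=13916778 | T(19,16)=367200+16·9996=527136 | T(19,17)=9996+17·153=12597 | T(19,18)=153+18·1=171 | T(19,19)=1+19·0=1
i=20: T(20,1)=0+1·1=1 | T(20,2)=1+2·262143=524287 | T(20,3)=262143+3·193448101=580606446 | T(20,4)=193448101+4·11259666950=45232115901 | T(20,5)=11259666950+5·147589284710=749206090500 | T(20,6)=147589284710+6·693081601779=4306078895384 | T(20,7)=693081601779+7·1492924634839=11143554045652 | T(20,8)=1492924634839+8·1709751003480=15170932662679 | T(20,9)=1709751003480+9·1144614626805=12011282644725 | T(20,10)=1144614626805+10·477297033785=5917584964655 | T(20,11)=477297033785+11·129413217791=1900842429486 | T(20,12)=129413217791+12·23466951300=411016633391 | T(20,13)=23466951300+13·2892439160=61068660380 | T(20,14)=2892439160+14·243577530=6302524580 | T(20,15)=243577530+15·13916778=452329200 | T(20,16)=13916778+16·527136=22350954 | T(20,17)=527136+17·12597=741285 | T(20,18)=12597+18·171=15675 | T(20,19)=171+19·1=190 | T(20,20)=1+20·0=1
B_19 = ΣS(19,k) = 1+262143+193448101+11259666950+147589284710+693081601779+1492924634839+1709751003480+1144614626805+477297033785+129413217791+23466951300+2892439160+243577530+13916778+527136+12597+171+1 = 5832742205057
B_20 = ΣS(20,k) = 1+524287+580606446+45232115901+749206090500+4306078895384+11143554045652+15170932662679+12011282644725+5917584964655+1900842429486+411016633391+61068660380+6302524580+452329200+22350954+741285+15675+190+1 = 51724158235372

5832742205057, 51724158235372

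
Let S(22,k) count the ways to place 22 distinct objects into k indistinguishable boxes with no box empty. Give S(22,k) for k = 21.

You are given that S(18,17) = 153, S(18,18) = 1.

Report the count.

231

row 19: T[19][18]=18·1+153=171  T[19][19]=19·0+1=1
row 20: T[20][19]=19·1+171=190  T[20][20]=20·0+1=1
row 21: T[21][20]=20·1+190=210  T[21][21]=21·0+1=1
row 22: T[22][21]=21·1+210=231
Read S(22,21) = 231.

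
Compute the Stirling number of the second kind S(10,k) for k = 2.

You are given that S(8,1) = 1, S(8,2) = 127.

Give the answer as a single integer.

511

@9  (9,1):1·1+0→1, (9,2):127·2+1→255
@10  (10,2):255·2+1→511
Read S(10,2) = 511.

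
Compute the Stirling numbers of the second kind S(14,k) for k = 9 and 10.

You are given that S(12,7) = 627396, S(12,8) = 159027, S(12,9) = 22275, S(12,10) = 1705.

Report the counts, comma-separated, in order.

5135130, 752752

@13  (13,8):159027·8+627396→1899612, (13,9):22275·9+159027→359502, (13,10):1705·10+22275→39325
@14  (14,9):359502·9+1899612→5135130, (14,10):39325·10+359502→752752
Read S(14,9) = 5135130, S(14,10) = 752752.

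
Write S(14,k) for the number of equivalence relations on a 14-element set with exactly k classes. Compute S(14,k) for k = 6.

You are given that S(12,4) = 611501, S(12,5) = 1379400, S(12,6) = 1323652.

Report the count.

63436373

i=13: T(13,5)=611501+5·1379400=7508501 | T(13,6)=1379400+6·1323652=9321312
i=14: T(14,6)=7508501+6·9321312=63436373
Read S(14,6) = 63436373.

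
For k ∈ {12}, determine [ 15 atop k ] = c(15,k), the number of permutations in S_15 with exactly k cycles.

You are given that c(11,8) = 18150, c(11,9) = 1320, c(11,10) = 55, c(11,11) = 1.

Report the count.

i=12: T(12,9)=18150+11·1320=32670 | T(12,10)=1320+11·55=1925 | T(12,11)=55+11·1=66 | T(12,12)=1+11·0=1
i=13: T(13,10)=32670+12·1925=55770 | T(13,11)=1925+12·66=2717 | T(13,12)=66+12·1=78
i=14: T(14,11)=55770+13·2717=91091 | T(14,12)=2717+13·78=3731
i=15: T(15,12)=91091+14·3731=143325
Read c(15,12) = 143325.

143325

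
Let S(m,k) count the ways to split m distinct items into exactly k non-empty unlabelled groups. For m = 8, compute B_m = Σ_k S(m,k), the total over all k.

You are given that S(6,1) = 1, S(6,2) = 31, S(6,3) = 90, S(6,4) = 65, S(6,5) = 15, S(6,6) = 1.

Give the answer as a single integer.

4140

[7] T[7,1]:1*1+0=1 · T[7,2]:2*31+1=63 · T[7,3]:3*90+31=301 · T[7,4]:4*65+90=350 · T[7,5]:5*15+65=140 · T[7,6]:6*1+15=21 · T[7,7]:7*0+1=1
[8] T[8,1]:1*1+0=1 · T[8,2]:2*63+1=127 · T[8,3]:3*301+63=966 · T[8,4]:4*350+301=1701 · T[8,5]:5*140+350=1050 · T[8,6]:6*21+140=266 · T[8,7]:7*1+21=28 · T[8,8]:8*0+1=1
B_8 = ΣS(8,k) = 1+127+966+1701+1050+266+28+1 = 4140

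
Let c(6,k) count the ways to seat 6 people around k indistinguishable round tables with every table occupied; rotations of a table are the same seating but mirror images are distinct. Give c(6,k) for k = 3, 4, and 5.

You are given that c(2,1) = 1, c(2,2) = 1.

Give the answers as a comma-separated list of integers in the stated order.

225, 85, 15

r3: T_3,1=2×1+0=2; T_3,2=2×1+1=3; T_3,3=2×0+1=1
r4: T_4,1=3×2+0=6; T_4,2=3×3+2=11; T_4,3=3×1+3=6; T_4,4=3×0+1=1
r5: T_5,2=4×11+6=50; T_5,3=4×6+11=35; T_5,4=4×1+6=10; T_5,5=4×0+1=1
r6: T_6,3=5×35+50=225; T_6,4=5×10+35=85; T_6,5=5×1+10=15
Read c(6,3) = 225, c(6,4) = 85, c(6,5) = 15.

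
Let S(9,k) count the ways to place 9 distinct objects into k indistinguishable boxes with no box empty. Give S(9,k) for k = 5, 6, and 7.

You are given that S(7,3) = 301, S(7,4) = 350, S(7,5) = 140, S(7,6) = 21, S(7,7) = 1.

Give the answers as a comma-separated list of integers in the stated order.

@8  (8,4):350·4+301→1701, (8,5):140·5+350→1050, (8,6):21·6+140→266, (8,7):1·7+21→28
@9  (9,5):1050·5+1701→6951, (9,6):266·6+1050→2646, (9,7):28·7+266→462
Read S(9,5) = 6951, S(9,6) = 2646, S(9,7) = 462.

6951, 2646, 462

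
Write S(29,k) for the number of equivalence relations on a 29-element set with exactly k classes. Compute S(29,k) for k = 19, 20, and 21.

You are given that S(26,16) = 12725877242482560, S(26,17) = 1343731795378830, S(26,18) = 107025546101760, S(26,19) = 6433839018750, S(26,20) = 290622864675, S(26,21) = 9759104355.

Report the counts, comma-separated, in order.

@27  (27,17):1343731795378830·17+12725877242482560→35569317763922670, (27,18):107025546101760·18+1343731795378830→3270191625210510, (27,19):6433839018750·19+107025546101760→229268487458010, (27,20):290622864675·20+6433839018750→12246296312250, (27,21):9759104355·21+290622864675→495564056130
@28  (28,18):3270191625210510·18+35569317763922670→94432767017711850, (28,19):229268487458010·19+3270191625210510→7626292886912700, (28,20):12246296312250·20+229268487458010→474194413703010, (28,21):495564056130·21+12246296312250→22653141490980
@29  (29,19):7626292886912700·19+94432767017711850→239332331869053150, (29,20):474194413703010·20+7626292886912700→17110181160972900, (29,21):22653141490980·21+474194413703010→949910385013590
Read S(29,19) = 239332331869053150, S(29,20) = 17110181160972900, S(29,21) = 949910385013590.

239332331869053150, 17110181160972900, 949910385013590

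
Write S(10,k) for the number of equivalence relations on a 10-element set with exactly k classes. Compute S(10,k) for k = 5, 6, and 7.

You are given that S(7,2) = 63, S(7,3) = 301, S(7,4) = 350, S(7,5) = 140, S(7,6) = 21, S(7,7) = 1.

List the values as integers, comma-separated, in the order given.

42525, 22827, 5880

@8  (8,3):301·3+63→966, (8,4):350·4+301→1701, (8,5):140·5+350→1050, (8,6):21·6+140→266, (8,7):1·7+21→28
@9  (9,4):1701·4+966→7770, (9,5):1050·5+1701→6951, (9,6):266·6+1050→2646, (9,7):28·7+266→462
@10  (10,5):6951·5+7770→42525, (10,6):2646·6+6951→22827, (10,7):462·7+2646→5880
Read S(10,5) = 42525, S(10,6) = 22827, S(10,7) = 5880.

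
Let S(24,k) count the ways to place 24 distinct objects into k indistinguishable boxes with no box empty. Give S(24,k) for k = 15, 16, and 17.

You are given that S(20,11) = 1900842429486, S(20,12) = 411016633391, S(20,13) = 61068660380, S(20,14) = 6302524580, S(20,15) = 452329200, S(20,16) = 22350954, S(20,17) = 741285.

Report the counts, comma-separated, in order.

@21  (21,12):411016633391·12+1900842429486→6833042030178, (21,13):61068660380·13+411016633391→1204909218331, (21,14):6302524580·14+61068660380→149304004500, (21,15):452329200·15+6302524580→13087462580, (21,16):22350954·16+452329200→809944464, (21,17):741285·17+22350954→34952799
@22  (22,13):1204909218331·13+6833042030178→22496861868481, (22,14):149304004500·14+1204909218331→3295165281331, (22,15):13087462580·15+149304004500→345615943200, (22,16):809944464·16+13087462580→26046574004, (22,17):34952799·17+809944464→1404142047
@23  (23,14):3295165281331·14+22496861868481→68629175807115, (23,15):345615943200·15+3295165281331→8479404429331, (23,16):26046574004·16+345615943200→762361127264, (23,17):1404142047·17+26046574004→49916988803
@24  (24,15):8479404429331·15+68629175807115→195820242247080, (24,16):762361127264·16+8479404429331→20677182465555, (24,17):49916988803·17+762361127264→1610949936915
Read S(24,15) = 195820242247080, S(24,16) = 20677182465555, S(24,17) = 1610949936915.

195820242247080, 20677182465555, 1610949936915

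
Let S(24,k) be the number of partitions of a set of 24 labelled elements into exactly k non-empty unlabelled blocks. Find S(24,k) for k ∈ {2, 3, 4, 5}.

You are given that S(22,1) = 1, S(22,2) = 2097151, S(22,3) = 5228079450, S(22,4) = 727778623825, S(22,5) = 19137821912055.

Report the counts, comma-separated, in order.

8388607, 47063200806, 11681056634501, 485000783495250

row 23: T[23][1]=1·1+0=1  T[23][2]=2·2097151+1=4194303  T[23][3]=3·5228079450+2097151=15686335501  T[23][4]=4·727778623825+5228079450=2916342574750  T[23][5]=5·19137821912055+727778623825=96416888184100
row 24: T[24][2]=2·4194303+1=8388607  T[24][3]=3·15686335501+4194303=47063200806  T[24][4]=4·2916342574750+15686335501=11681056634501  T[24][5]=5·96416888184100+2916342574750=485000783495250
Read S(24,2) = 8388607, S(24,3) = 47063200806, S(24,4) = 11681056634501, S(24,5) = 485000783495250.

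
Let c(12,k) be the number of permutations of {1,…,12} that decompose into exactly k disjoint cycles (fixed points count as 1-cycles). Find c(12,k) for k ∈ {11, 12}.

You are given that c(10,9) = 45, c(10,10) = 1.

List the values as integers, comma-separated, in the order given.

r11: T_11,10=10×1+45=55; T_11,11=10×0+1=1
r12: T_12,11=11×1+55=66; T_12,12=11×0+1=1
Read c(12,11) = 66, c(12,12) = 1.

66, 1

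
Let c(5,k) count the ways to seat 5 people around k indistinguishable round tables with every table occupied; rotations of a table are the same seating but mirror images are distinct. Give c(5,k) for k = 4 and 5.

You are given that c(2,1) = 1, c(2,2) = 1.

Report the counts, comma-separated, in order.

10, 1

@3  (3,2):1·2+1→3, (3,3):0·2+1→1
@4  (4,3):1·3+3→6, (4,4):0·3+1→1
@5  (5,4):1·4+6→10, (5,5):0·4+1→1
Read c(5,4) = 10, c(5,5) = 1.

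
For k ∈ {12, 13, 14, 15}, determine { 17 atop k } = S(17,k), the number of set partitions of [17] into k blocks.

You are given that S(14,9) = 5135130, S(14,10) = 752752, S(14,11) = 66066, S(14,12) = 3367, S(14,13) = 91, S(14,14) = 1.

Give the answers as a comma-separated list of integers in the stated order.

@15  (15,10):752752·10+5135130→12662650, (15,11):66066·11+752752→1479478, (15,12):3367·12+66066→106470, (15,13):91·13+3367→4550, (15,14):1·14+91→105, (15,15):0·15+1→1
@16  (16,11):1479478·11+12662650→28936908, (16,12):106470·12+1479478→2757118, (16,13):4550·13+106470→165620, (16,14):105·14+4550→6020, (16,15):1·15+105→120
@17  (17,12):2757118·12+28936908→62022324, (17,13):165620·13+2757118→4910178, (17,14):6020·14+165620→249900, (17,15):120·15+6020→7820
Read S(17,12) = 62022324, S(17,13) = 4910178, S(17,14) = 249900, S(17,15) = 7820.

62022324, 4910178, 249900, 7820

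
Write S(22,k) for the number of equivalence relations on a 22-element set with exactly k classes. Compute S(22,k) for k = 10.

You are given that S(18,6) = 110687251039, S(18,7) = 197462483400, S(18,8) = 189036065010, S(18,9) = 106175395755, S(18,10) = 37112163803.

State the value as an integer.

835143799377954

[19] T[19,7]:7*197462483400+110687251039=1492924634839 · T[19,8]:8*189036065010+197462483400=1709751003480 · T[19,9]:9*106175395755+189036065010=1144614626805 · T[19,10]:10*37112163803+106175395755=477297033785
[20] T[20,8]:8*1709751003480+1492924634839=15170932662679 · T[20,9]:9*1144614626805+1709751003480=12011282644725 · T[20,10]:10*477297033785+1144614626805=5917584964655
[21] T[21,9]:9*12011282644725+15170932662679=123272476465204 · T[21,10]:10*5917584964655+12011282644725=71187132291275
[22] T[22,10]:10*71187132291275+123272476465204=835143799377954
Read S(22,10) = 835143799377954.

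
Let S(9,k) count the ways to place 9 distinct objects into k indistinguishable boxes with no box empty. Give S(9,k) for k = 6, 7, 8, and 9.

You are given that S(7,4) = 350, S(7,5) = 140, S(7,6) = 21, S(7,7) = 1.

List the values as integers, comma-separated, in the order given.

row 8: T[8][5]=5·140+350=1050  T[8][6]=6·21+140=266  T[8][7]=7·1+21=28  T[8][8]=8·0+1=1
row 9: T[9][6]=6·266+1050=2646  T[9][7]=7·28+266=462  T[9][8]=8·1+28=36  T[9][9]=9·0+1=1
Read S(9,6) = 2646, S(9,7) = 462, S(9,8) = 36, S(9,9) = 1.

2646, 462, 36, 1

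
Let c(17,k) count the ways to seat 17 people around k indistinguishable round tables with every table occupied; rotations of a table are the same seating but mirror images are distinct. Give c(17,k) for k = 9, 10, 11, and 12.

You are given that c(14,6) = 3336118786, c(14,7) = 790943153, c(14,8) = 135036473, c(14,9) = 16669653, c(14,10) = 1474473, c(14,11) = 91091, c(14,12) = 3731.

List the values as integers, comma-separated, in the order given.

r15: T_15,7=14×790943153+3336118786=14409322928; T_15,8=14×135036473+790943153=2681453775; T_15,9=14×16669653+135036473=368411615; T_15,10=14×1474473+16669653=37312275; T_15,11=14×91091+1474473=2749747; T_15,12=14×3731+91091=143325
r16: T_16,8=15×2681453775+14409322928=54631129553; T_16,9=15×368411615+2681453775=8207628000; T_16,10=15×37312275+368411615=928095740; T_16,11=15×2749747+37312275=78558480; T_16,12=15×143325+2749747=4899622
r17: T_17,9=16×8207628000+54631129553=185953177553; T_17,10=16×928095740+8207628000=23057159840; T_17,11=16×78558480+928095740=2185031420; T_17,12=16×4899622+78558480=156952432
Read c(17,9) = 185953177553, c(17,10) = 23057159840, c(17,11) = 2185031420, c(17,12) = 156952432.

185953177553, 23057159840, 2185031420, 156952432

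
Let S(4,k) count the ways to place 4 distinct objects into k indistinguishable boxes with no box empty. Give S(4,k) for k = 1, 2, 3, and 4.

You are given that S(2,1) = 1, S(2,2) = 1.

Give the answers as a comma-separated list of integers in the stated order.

[3] T[3,1]:1*1+0=1 · T[3,2]:2*1+1=3 · T[3,3]:3*0+1=1
[4] T[4,1]:1*1+0=1 · T[4,2]:2*3+1=7 · T[4,3]:3*1+3=6 · T[4,4]:4*0+1=1
Read S(4,1) = 1, S(4,2) = 7, S(4,3) = 6, S(4,4) = 1.

1, 7, 6, 1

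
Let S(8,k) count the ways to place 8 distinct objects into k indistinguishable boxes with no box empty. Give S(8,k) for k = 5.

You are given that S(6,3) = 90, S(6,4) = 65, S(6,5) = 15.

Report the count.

r7: T_7,4=4×65+90=350; T_7,5=5×15+65=140
r8: T_8,5=5×140+350=1050
Read S(8,5) = 1050.

1050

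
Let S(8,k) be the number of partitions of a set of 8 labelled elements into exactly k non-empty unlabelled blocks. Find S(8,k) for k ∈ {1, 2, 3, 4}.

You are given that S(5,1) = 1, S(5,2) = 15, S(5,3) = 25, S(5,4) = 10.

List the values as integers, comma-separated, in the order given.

1, 127, 966, 1701

i=6: T(6,1)=0+1·1=1 | T(6,2)=1+2·15=31 | T(6,3)=15+3·25=90 | T(6,4)=25+4·10=65
i=7: T(7,1)=0+1·1=1 | T(7,2)=1+2·31=63 | T(7,3)=31+3·90=301 | T(7,4)=90+4·65=350
i=8: T(8,1)=0+1·1=1 | T(8,2)=1+2·63=127 | T(8,3)=63+3·301=966 | T(8,4)=301+4·350=1701
Read S(8,1) = 1, S(8,2) = 127, S(8,3) = 966, S(8,4) = 1701.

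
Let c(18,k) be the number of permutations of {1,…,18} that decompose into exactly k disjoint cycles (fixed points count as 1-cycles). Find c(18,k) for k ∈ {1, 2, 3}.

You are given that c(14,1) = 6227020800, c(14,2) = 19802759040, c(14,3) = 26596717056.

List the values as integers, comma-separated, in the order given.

355687428096000, 1223405590579200, 1821602444624640

[15] T[15,1]:14*6227020800+0=87178291200 · T[15,2]:14*19802759040+6227020800=283465647360 · T[15,3]:14*26596717056+19802759040=392156797824
[16] T[16,1]:15*87178291200+0=1307674368000 · T[16,2]:15*283465647360+87178291200=4339163001600 · T[16,3]:15*392156797824+283465647360=6165817614720
[17] T[17,1]:16*1307674368000+0=20922789888000 · T[17,2]:16*4339163001600+1307674368000=70734282393600 · T[17,3]:16*6165817614720+4339163001600=102992244837120
[18] T[18,1]:17*20922789888000+0=355687428096000 · T[18,2]:17*70734282393600+20922789888000=1223405590579200 · T[18,3]:17*102992244837120+70734282393600=1821602444624640
Read c(18,1) = 355687428096000, c(18,2) = 1223405590579200, c(18,3) = 1821602444624640.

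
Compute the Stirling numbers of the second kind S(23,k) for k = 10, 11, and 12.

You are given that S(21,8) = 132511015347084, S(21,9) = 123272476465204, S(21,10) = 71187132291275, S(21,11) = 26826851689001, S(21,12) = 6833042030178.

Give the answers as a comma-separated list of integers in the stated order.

[22] T[22,9]:9*123272476465204+132511015347084=1241963303533920 · T[22,10]:10*71187132291275+123272476465204=835143799377954 · T[22,11]:11*26826851689001+71187132291275=366282500870286 · T[22,12]:12*6833042030178+26826851689001=108823356051137
[23] T[23,10]:10*835143799377954+1241963303533920=9593401297313460 · T[23,11]:11*366282500870286+835143799377954=4864251308951100 · T[23,12]:12*108823356051137+366282500870286=1672162773483930
Read S(23,10) = 9593401297313460, S(23,11) = 4864251308951100, S(23,12) = 1672162773483930.

9593401297313460, 4864251308951100, 1672162773483930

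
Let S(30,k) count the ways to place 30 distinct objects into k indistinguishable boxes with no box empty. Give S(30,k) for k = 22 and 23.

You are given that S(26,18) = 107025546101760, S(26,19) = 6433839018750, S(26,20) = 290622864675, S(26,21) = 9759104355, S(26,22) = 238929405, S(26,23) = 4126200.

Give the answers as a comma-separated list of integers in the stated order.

1848018090851790, 71823880393200

[27] T[27,19]:19*6433839018750+107025546101760=229268487458010 · T[27,20]:20*290622864675+6433839018750=12246296312250 · T[27,21]:21*9759104355+290622864675=495564056130 · T[27,22]:22*238929405+9759104355=15015551265 · T[27,23]:23*4126200+238929405=333832005
[28] T[28,20]:20*12246296312250+229268487458010=474194413703010 · T[28,21]:21*495564056130+12246296312250=22653141490980 · T[28,22]:22*15015551265+495564056130=825906183960 · T[28,23]:23*333832005+15015551265=22693687380
[29] T[29,21]:21*22653141490980+474194413703010=949910385013590 · T[29,22]:22*825906183960+22653141490980=40823077538100 · T[29,23]:23*22693687380+825906183960=1347860993700
[30] T[30,22]:22*40823077538100+949910385013590=1848018090851790 · T[30,23]:23*1347860993700+40823077538100=71823880393200
Read S(30,22) = 1848018090851790, S(30,23) = 71823880393200.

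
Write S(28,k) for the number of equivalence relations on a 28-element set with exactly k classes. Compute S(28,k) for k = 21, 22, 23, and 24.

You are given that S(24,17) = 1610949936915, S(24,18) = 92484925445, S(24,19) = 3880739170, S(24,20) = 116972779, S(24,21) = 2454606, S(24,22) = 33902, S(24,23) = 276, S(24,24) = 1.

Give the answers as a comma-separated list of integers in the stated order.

@25  (25,18):92484925445·18+1610949936915→3275678594925, (25,19):3880739170·19+92484925445→166218969675, (25,20):116972779·20+3880739170→6220194750, (25,21):2454606·21+116972779→168519505, (25,22):33902·22+2454606→3200450, (25,23):276·23+33902→40250, (25,24):1·24+276→300
@26  (26,19):166218969675·19+3275678594925→6433839018750, (26,20):6220194750·20+166218969675→290622864675, (26,21):168519505·21+6220194750→9759104355, (26,22):3200450·22+168519505→238929405, (26,23):40250·23+3200450→4126200, (26,24):300·24+40250→47450
@27  (27,20):290622864675·20+6433839018750→12246296312250, (27,21):9759104355·21+290622864675→495564056130, (27,22):238929405·22+9759104355→15015551265, (27,23):4126200·23+238929405→333832005, (27,24):47450·24+4126200→5265000
@28  (28,21):495564056130·21+12246296312250→22653141490980, (28,22):15015551265·22+495564056130→825906183960, (28,23):333832005·23+15015551265→22693687380, (28,24):5265000·24+333832005→460192005
Read S(28,21) = 22653141490980, S(28,22) = 825906183960, S(28,23) = 22693687380, S(28,24) = 460192005.

22653141490980, 825906183960, 22693687380, 460192005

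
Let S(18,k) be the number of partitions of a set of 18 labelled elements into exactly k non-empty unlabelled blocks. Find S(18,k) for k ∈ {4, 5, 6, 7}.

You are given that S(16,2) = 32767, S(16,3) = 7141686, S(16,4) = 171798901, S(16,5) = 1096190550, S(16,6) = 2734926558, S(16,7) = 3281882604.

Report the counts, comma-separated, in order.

2798806985, 28958095545, 110687251039, 197462483400

@17  (17,3):7141686·3+32767→21457825, (17,4):171798901·4+7141686→694337290, (17,5):1096190550·5+171798901→5652751651, (17,6):2734926558·6+1096190550→17505749898, (17,7):3281882604·7+2734926558→25708104786
@18  (18,4):694337290·4+21457825→2798806985, (18,5):5652751651·5+694337290→28958095545, (18,6):17505749898·6+5652751651→110687251039, (18,7):25708104786·7+17505749898→197462483400
Read S(18,4) = 2798806985, S(18,5) = 28958095545, S(18,6) = 110687251039, S(18,7) = 197462483400.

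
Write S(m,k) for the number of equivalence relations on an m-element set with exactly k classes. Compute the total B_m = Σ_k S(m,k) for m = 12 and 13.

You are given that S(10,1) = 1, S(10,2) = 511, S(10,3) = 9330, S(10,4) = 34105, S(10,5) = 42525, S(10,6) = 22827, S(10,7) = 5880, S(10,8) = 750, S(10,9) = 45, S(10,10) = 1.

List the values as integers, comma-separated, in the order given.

r11: T_11,1=1×1+0=1; T_11,2=2×511+1=1023; T_11,3=3×9330+511=28501; T_11,4=4×34105+9330=145750; T_11,5=5×42525+34105=246730; T_11,6=6×22827+42525=179487; T_11,7=7×5880+22827=63987; T_11,8=8×750+5880=11880; T_11,9=9×45+750=1155; T_11,10=10×1+45=55; T_11,11=11×0+1=1
r12: T_12,1=1×1+0=1; T_12,2=2×1023+1=2047; T_12,3=3×28501+1023=86526; T_12,4=4×145750+28501=611501; T_12,5=5×246730+145750=1379400; T_12,6=6×179487+246730=1323652; T_12,7=7×63987+179487=627396; T_12,8=8×11880+63987=159027; T_12,9=9×1155+11880=22275; T_12,10=10×55+1155=1705; T_12,11=11×1+55=66; T_12,12=12×0+1=1
r13: T_13,1=1×1+0=1; T_13,2=2×2047+1=4095; T_13,3=3×86526+2047=261625; T_13,4=4×611501+86526=2532530; T_13,5=5×1379400+611501=7508501; T_13,6=6×1323652+1379400=9321312; T_13,7=7×627396+1323652=5715424; T_13,8=8×159027+627396=1899612; T_13,9=9×22275+159027=359502; T_13,10=10×1705+22275=39325; T_13,11=11×66+1705=2431; T_13,12=12×1+66=78; T_13,13=13×0+1=1
B_12 = ΣS(12,k) = 1+2047+86526+611501+1379400+1323652+627396+159027+22275+1705+66+1 = 4213597
B_13 = ΣS(13,k) = 1+4095+261625+2532530+7508501+9321312+5715424+1899612+359502+39325+2431+78+1 = 27644437

4213597, 27644437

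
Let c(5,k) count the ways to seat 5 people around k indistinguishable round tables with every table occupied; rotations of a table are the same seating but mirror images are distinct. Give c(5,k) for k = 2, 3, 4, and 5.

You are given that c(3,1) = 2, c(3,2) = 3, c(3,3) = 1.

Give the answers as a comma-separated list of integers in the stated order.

50, 35, 10, 1

r4: T_4,1=3×2+0=6; T_4,2=3×3+2=11; T_4,3=3×1+3=6; T_4,4=3×0+1=1
r5: T_5,2=4×11+6=50; T_5,3=4×6+11=35; T_5,4=4×1+6=10; T_5,5=4×0+1=1
Read c(5,2) = 50, c(5,3) = 35, c(5,4) = 10, c(5,5) = 1.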